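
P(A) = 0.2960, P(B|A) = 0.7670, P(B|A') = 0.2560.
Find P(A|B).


P(B) = P(B|A)*P(A) + P(B|A')*P(A')
= 0.7670*0.2960 + 0.2560*0.7040
= 0.227032 + 0.180224 = 0.407256
P(A|B) = 0.227032/0.407256 = 0.5575

P(A|B) = 0.5575


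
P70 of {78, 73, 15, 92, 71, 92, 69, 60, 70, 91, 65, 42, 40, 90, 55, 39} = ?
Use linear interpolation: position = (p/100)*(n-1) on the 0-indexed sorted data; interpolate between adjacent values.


Sorted: 15, 39, 40, 42, 55, 60, 65, 69, 70, 71, 73, 78, 90, 91, 92, 92
n = 16
Index = 70/100 * 15 = 10.5000
Lower = data[10] = 73, Upper = data[11] = 78
P70 = 73 + 0.5000*(5) = 75.5000

P70 = 75.5000


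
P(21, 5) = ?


P(21,5) = 21!/16!
= 51090942171709440000/20922789888000
= 2441880

P(21,5) = 2441880


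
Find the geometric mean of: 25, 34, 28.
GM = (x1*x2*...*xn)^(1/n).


Product = 25 × 34 × 28 = 23800
GM = 23800^(1/3) = 28.7646

GM = 28.7646


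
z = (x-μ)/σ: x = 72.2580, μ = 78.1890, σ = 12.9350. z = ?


z = (72.2580 - 78.1890)/12.9350
= -5.9310/12.9350
= -0.4585

z = -0.4585


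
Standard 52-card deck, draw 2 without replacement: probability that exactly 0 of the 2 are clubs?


Hypergeometric: P(X=0) = C(13,0)·C(39,2) / C(52,2)
= 1 × 741 / 1326
= 741/1326 = 0.5588

P = 0.5588


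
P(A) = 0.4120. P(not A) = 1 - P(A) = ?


P(not A) = 1 - 0.4120 = 0.5880

P(not A) = 0.5880


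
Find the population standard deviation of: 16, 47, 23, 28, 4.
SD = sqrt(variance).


Mean = 23.6000
Variance = 201.8400
SD = sqrt(201.8400) = 14.2070

SD = 14.2070


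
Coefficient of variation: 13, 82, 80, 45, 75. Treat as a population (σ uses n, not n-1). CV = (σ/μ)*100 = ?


Mean = 59.0000
SD = 26.6008
CV = (26.6008/59.0000)*100 = 45.0860%

CV = 45.0860%


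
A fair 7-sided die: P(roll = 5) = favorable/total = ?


Favorable outcomes (roll = 5): 1
Total outcomes = 7
P = 1/7 = 0.1429

P = 0.1429


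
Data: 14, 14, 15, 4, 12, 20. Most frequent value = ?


Frequencies: 4:1, 12:1, 14:2, 15:1, 20:1
Max frequency = 2
Mode = 14

Mode = 14


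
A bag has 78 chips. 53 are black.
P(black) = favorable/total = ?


P = 53/78 = 0.6795

P = 0.6795


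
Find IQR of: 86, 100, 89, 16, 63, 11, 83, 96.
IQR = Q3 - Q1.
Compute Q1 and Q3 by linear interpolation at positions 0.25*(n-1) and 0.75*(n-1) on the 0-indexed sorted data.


Sorted: 11, 16, 63, 83, 86, 89, 96, 100
Q1 (25th %ile) = 51.2500
Q3 (75th %ile) = 90.7500
IQR = 90.7500 - 51.2500 = 39.5000

IQR = 39.5000


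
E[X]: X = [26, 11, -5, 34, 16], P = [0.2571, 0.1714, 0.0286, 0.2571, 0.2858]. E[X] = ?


E[X] = 26*0.2571 + 11*0.1714 - 5*0.0286 + 34*0.2571 + 16*0.2858
= 6.6846 + 1.8854 - 0.1430 + 8.7414 + 4.5728
= 21.7412

E[X] = 21.7412


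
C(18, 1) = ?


C(18,1) = 18!/(1! × 17!)
= 6402373705728000/(1 × 355687428096000)
= 18

C(18,1) = 18


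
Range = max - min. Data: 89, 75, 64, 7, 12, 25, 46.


Max = 89, Min = 7
Range = 89 - 7 = 82

Range = 82


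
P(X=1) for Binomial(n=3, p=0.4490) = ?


C(3,1) = 3
p^1 = 0.449000
(1-p)^2 = 0.303601
P = 3 * 0.449000 * 0.303601 = 0.4090

P(X=1) = 0.4090


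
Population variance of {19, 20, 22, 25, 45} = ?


Mean = 26.2000
Squared deviations: 51.8400, 38.4400, 17.6400, 1.4400, 353.4400
Sum = 462.8000
Variance = 462.8000/5 = 92.5600

Variance = 92.5600


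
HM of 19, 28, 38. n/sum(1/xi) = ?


Sum of reciprocals = 1/19 + 1/28 + 1/38 = 0.114662
HM = 3/0.114662 = 26.1639

HM = 26.1639


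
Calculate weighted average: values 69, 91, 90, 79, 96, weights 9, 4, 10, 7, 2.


Numerator = 69*9 + 91*4 + 90*10 + 79*7 + 96*2 = 2630
Denominator = 9 + 4 + 10 + 7 + 2 = 32
WM = 2630/32 = 82.1875

WM = 82.1875


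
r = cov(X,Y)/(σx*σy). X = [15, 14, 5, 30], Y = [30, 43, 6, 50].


Mean X = 16.0000, Mean Y = 32.2500
SD X = 8.972179, SD Y = 16.768646
Cov = 129.500000
r = 129.500000/(8.972179*16.768646) = 0.8607

r = 0.8607


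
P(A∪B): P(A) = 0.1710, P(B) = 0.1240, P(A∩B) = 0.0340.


P(A∪B) = 0.1710 + 0.1240 - 0.0340
= 0.2950 - 0.0340
= 0.2610

P(A∪B) = 0.2610


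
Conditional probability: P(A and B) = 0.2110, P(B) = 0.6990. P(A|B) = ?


P(A|B) = 0.2110/0.6990 = 0.3019

P(A|B) = 0.3019


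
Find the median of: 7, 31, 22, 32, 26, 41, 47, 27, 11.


Sorted: 7, 11, 22, 26, 27, 31, 32, 41, 47
n = 9 (odd)
Middle value = 27

Median = 27


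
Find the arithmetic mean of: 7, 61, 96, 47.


Sum = 7 + 61 + 96 + 47 = 211
n = 4
Mean = 211/4 = 52.7500

Mean = 52.7500


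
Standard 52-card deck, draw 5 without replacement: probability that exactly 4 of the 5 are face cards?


Hypergeometric: P(X=4) = C(12,4)·C(40,1) / C(52,5)
= 495 × 40 / 2598960
= 19800/2598960 = 0.0076

P = 0.0076


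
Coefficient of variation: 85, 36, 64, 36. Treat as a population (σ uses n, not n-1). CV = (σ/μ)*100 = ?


Mean = 55.2500
SD = 20.6322
CV = (20.6322/55.2500)*100 = 37.3433%

CV = 37.3433%


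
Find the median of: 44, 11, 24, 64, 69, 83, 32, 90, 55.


Sorted: 11, 24, 32, 44, 55, 64, 69, 83, 90
n = 9 (odd)
Middle value = 55

Median = 55


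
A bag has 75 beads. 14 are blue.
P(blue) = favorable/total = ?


P = 14/75 = 0.1867

P = 0.1867


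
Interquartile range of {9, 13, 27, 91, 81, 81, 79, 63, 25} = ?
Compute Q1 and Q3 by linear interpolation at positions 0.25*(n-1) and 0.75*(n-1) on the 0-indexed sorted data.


Sorted: 9, 13, 25, 27, 63, 79, 81, 81, 91
Q1 (25th %ile) = 25.0000
Q3 (75th %ile) = 81.0000
IQR = 81.0000 - 25.0000 = 56.0000

IQR = 56.0000


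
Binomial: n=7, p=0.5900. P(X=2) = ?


C(7,2) = 21
p^2 = 0.348100
(1-p)^5 = 0.011586
P = 21 * 0.348100 * 0.011586 = 0.0847

P(X=2) = 0.0847


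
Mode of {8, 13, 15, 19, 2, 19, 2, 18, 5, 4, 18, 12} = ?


Frequencies: 2:2, 4:1, 5:1, 8:1, 12:1, 13:1, 15:1, 18:2, 19:2
Max frequency = 2
Mode = 2, 18, 19

Mode = 2, 18, 19


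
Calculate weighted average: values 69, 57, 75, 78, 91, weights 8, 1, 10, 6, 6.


Numerator = 69*8 + 57*1 + 75*10 + 78*6 + 91*6 = 2373
Denominator = 8 + 1 + 10 + 6 + 6 = 31
WM = 2373/31 = 76.5484

WM = 76.5484


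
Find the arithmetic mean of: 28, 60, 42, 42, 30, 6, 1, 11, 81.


Sum = 28 + 60 + 42 + 42 + 30 + 6 + 1 + 11 + 81 = 301
n = 9
Mean = 301/9 = 33.4444

Mean = 33.4444


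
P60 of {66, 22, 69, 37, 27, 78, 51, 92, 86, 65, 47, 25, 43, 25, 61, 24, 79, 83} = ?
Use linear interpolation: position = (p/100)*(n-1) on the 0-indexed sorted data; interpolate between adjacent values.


Sorted: 22, 24, 25, 25, 27, 37, 43, 47, 51, 61, 65, 66, 69, 78, 79, 83, 86, 92
n = 18
Index = 60/100 * 17 = 10.2000
Lower = data[10] = 65, Upper = data[11] = 66
P60 = 65 + 0.2000*(1) = 65.2000

P60 = 65.2000


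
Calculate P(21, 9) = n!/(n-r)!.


P(21,9) = 21!/12!
= 51090942171709440000/479001600
= 106661318400

P(21,9) = 106661318400


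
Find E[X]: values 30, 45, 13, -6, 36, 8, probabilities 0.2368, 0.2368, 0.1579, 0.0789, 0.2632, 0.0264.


E[X] = 30*0.2368 + 45*0.2368 + 13*0.1579 - 6*0.0789 + 36*0.2632 + 8*0.0264
= 7.1040 + 10.6560 + 2.0527 - 0.4734 + 9.4752 + 0.2112
= 29.0257

E[X] = 29.0257


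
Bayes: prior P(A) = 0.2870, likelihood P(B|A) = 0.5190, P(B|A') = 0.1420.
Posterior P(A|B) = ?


P(B) = P(B|A)*P(A) + P(B|A')*P(A')
= 0.5190*0.2870 + 0.1420*0.7130
= 0.148953 + 0.101246 = 0.250199
P(A|B) = 0.148953/0.250199 = 0.5953

P(A|B) = 0.5953


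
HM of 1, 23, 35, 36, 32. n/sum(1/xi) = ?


Sum of reciprocals = 1/1 + 1/23 + 1/35 + 1/36 + 1/32 = 1.131077
HM = 5/1.131077 = 4.4206

HM = 4.4206


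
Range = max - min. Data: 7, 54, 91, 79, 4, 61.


Max = 91, Min = 4
Range = 91 - 4 = 87

Range = 87


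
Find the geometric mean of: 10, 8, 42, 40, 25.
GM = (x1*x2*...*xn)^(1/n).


Product = 10 × 8 × 42 × 40 × 25 = 3360000
GM = 3360000^(1/5) = 20.1961

GM = 20.1961


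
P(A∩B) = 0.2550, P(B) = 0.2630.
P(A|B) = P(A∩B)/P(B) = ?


P(A|B) = 0.2550/0.2630 = 0.9696

P(A|B) = 0.9696


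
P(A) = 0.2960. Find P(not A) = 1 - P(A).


P(not A) = 1 - 0.2960 = 0.7040

P(not A) = 0.7040


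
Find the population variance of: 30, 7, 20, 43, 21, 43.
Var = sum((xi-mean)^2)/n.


Mean = 27.3333
Squared deviations: 7.1111, 413.4444, 53.7778, 245.4444, 40.1111, 245.4444
Sum = 1005.3333
Variance = 1005.3333/6 = 167.5556

Variance = 167.5556


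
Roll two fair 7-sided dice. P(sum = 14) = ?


Total outcomes = 7×7 = 49
Favorable (sum = 14): 1
P = 1/49 = 0.0204

P = 0.0204


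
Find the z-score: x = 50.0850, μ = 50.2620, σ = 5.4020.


z = (50.0850 - 50.2620)/5.4020
= -0.1770/5.4020
= -0.0328

z = -0.0328


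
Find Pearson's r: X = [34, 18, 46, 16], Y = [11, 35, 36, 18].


Mean X = 28.5000, Mean Y = 25.0000
SD X = 12.278029, SD Y = 10.793517
Cov = 24.500000
r = 24.500000/(12.278029*10.793517) = 0.1849

r = 0.1849


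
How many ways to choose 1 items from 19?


C(19,1) = 19!/(1! × 18!)
= 121645100408832000/(1 × 6402373705728000)
= 19

C(19,1) = 19


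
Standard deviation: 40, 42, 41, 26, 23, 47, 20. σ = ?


Mean = 34.1429
Variance = 99.8367
SD = sqrt(99.8367) = 9.9918

SD = 9.9918


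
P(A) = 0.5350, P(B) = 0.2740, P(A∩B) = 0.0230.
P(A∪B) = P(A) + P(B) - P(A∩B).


P(A∪B) = 0.5350 + 0.2740 - 0.0230
= 0.8090 - 0.0230
= 0.7860

P(A∪B) = 0.7860


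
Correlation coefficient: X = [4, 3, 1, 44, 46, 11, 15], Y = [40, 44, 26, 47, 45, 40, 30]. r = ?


Mean X = 17.7143, Mean Y = 38.8571
SD X = 17.838276, SD Y = 7.337352
Cov = 75.387755
r = 75.387755/(17.838276*7.337352) = 0.5760

r = 0.5760


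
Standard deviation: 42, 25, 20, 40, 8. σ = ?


Mean = 27.0000
Variance = 161.6000
SD = sqrt(161.6000) = 12.7122

SD = 12.7122


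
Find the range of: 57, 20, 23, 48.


Max = 57, Min = 20
Range = 57 - 20 = 37

Range = 37


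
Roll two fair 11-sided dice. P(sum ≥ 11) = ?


Total outcomes = 11×11 = 121
Favorable (sum ≥ 11): 76
P = 76/121 = 0.6281

P = 0.6281


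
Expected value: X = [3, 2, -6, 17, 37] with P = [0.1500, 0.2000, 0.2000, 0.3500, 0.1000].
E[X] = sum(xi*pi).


E[X] = 3*0.1500 + 2*0.2000 - 6*0.2000 + 17*0.3500 + 37*0.1000
= 0.4500 + 0.4000 - 1.2000 + 5.9500 + 3.7000
= 9.3000

E[X] = 9.3000


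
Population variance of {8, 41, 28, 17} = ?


Mean = 23.5000
Squared deviations: 240.2500, 306.2500, 20.2500, 42.2500
Sum = 609.0000
Variance = 609.0000/4 = 152.2500

Variance = 152.2500


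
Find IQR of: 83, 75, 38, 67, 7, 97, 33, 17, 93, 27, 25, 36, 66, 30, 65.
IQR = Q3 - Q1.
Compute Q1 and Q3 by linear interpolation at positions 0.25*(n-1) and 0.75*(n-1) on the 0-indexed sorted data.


Sorted: 7, 17, 25, 27, 30, 33, 36, 38, 65, 66, 67, 75, 83, 93, 97
Q1 (25th %ile) = 28.5000
Q3 (75th %ile) = 71.0000
IQR = 71.0000 - 28.5000 = 42.5000

IQR = 42.5000


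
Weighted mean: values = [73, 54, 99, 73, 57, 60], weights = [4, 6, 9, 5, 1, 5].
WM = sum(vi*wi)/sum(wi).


Numerator = 73*4 + 54*6 + 99*9 + 73*5 + 57*1 + 60*5 = 2229
Denominator = 4 + 6 + 9 + 5 + 1 + 5 = 30
WM = 2229/30 = 74.3000

WM = 74.3000


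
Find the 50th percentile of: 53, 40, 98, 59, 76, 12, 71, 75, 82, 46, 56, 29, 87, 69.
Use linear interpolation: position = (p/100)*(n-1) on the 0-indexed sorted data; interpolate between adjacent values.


Sorted: 12, 29, 40, 46, 53, 56, 59, 69, 71, 75, 76, 82, 87, 98
n = 14
Index = 50/100 * 13 = 6.5000
Lower = data[6] = 59, Upper = data[7] = 69
P50 = 59 + 0.5000*(10) = 64.0000

P50 = 64.0000


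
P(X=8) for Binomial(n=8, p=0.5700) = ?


C(8,8) = 1
p^8 = 0.011143
(1-p)^0 = 1.000000
P = 1 * 0.011143 * 1.000000 = 0.0111

P(X=8) = 0.0111


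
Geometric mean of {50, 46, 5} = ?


Product = 50 × 46 × 5 = 11500
GM = 11500^(1/3) = 22.5718

GM = 22.5718


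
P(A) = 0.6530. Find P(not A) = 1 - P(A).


P(not A) = 1 - 0.6530 = 0.3470

P(not A) = 0.3470


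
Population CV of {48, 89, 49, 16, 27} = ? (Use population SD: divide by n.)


Mean = 45.8000
SD = 24.9912
CV = (24.9912/45.8000)*100 = 54.5659%

CV = 54.5659%


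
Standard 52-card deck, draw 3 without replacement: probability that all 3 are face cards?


P(all face cards) = (12/52) × (11/51) × (10/50)
= 0.0100

P = 0.0100


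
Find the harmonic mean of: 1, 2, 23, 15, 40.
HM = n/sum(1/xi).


Sum of reciprocals = 1/1 + 1/2 + 1/23 + 1/15 + 1/40 = 1.635145
HM = 5/1.635145 = 3.0578

HM = 3.0578


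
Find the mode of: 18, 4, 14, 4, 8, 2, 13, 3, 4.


Frequencies: 2:1, 3:1, 4:3, 8:1, 13:1, 14:1, 18:1
Max frequency = 3
Mode = 4

Mode = 4


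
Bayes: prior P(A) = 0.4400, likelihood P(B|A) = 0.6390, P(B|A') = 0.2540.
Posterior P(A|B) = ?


P(B) = P(B|A)*P(A) + P(B|A')*P(A')
= 0.6390*0.4400 + 0.2540*0.5600
= 0.281160 + 0.142240 = 0.423400
P(A|B) = 0.281160/0.423400 = 0.6641

P(A|B) = 0.6641


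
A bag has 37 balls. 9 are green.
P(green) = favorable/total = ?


P = 9/37 = 0.2432

P = 0.2432


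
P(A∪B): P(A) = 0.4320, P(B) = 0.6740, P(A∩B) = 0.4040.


P(A∪B) = 0.4320 + 0.6740 - 0.4040
= 1.1060 - 0.4040
= 0.7020

P(A∪B) = 0.7020


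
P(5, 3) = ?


P(5,3) = 5!/2!
= 120/2
= 60

P(5,3) = 60


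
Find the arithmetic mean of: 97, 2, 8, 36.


Sum = 97 + 2 + 8 + 36 = 143
n = 4
Mean = 143/4 = 35.7500

Mean = 35.7500


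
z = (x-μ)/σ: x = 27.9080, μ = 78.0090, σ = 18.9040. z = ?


z = (27.9080 - 78.0090)/18.9040
= -50.1010/18.9040
= -2.6503

z = -2.6503


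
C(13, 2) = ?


C(13,2) = 13!/(2! × 11!)
= 6227020800/(2 × 39916800)
= 78

C(13,2) = 78


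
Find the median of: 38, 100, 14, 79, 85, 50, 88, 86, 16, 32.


Sorted: 14, 16, 32, 38, 50, 79, 85, 86, 88, 100
n = 10 (even)
Middle values: 50 and 79
Median = (50+79)/2 = 64.5000

Median = 64.5000


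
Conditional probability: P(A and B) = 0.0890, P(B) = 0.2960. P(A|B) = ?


P(A|B) = 0.0890/0.2960 = 0.3007

P(A|B) = 0.3007


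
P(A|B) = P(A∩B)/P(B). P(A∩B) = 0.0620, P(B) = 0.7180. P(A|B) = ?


P(A|B) = 0.0620/0.7180 = 0.0864

P(A|B) = 0.0864


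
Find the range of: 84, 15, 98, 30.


Max = 98, Min = 15
Range = 98 - 15 = 83

Range = 83


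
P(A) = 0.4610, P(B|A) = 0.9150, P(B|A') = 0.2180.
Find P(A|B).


P(B) = P(B|A)*P(A) + P(B|A')*P(A')
= 0.9150*0.4610 + 0.2180*0.5390
= 0.421815 + 0.117502 = 0.539317
P(A|B) = 0.421815/0.539317 = 0.7821

P(A|B) = 0.7821


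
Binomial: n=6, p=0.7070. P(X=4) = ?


C(6,4) = 15
p^4 = 0.249849
(1-p)^2 = 0.085849
P = 15 * 0.249849 * 0.085849 = 0.3217

P(X=4) = 0.3217


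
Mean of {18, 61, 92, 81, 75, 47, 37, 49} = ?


Sum = 18 + 61 + 92 + 81 + 75 + 47 + 37 + 49 = 460
n = 8
Mean = 460/8 = 57.5000

Mean = 57.5000


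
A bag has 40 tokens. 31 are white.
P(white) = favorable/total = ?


P = 31/40 = 0.7750

P = 0.7750


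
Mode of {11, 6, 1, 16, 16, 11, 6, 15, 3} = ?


Frequencies: 1:1, 3:1, 6:2, 11:2, 15:1, 16:2
Max frequency = 2
Mode = 6, 11, 16

Mode = 6, 11, 16


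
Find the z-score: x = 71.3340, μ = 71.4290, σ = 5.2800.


z = (71.3340 - 71.4290)/5.2800
= -0.0950/5.2800
= -0.0180

z = -0.0180


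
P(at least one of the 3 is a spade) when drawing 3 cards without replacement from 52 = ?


P(at least one) = 1 - P(none)
P(none) = (39/52) × (38/51) × (37/50) = 0.413529
P(at least one) = 1 - 0.413529 = 0.5865

P = 0.5865


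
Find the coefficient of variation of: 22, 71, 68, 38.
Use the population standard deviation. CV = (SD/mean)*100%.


Mean = 49.7500
SD = 20.5715
CV = (20.5715/49.7500)*100 = 41.3498%

CV = 41.3498%


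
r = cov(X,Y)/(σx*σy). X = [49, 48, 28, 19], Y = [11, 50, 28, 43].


Mean X = 36.0000, Mean Y = 33.0000
SD X = 12.903488, SD Y = 14.983324
Cov = -53.000000
r = -53.000000/(12.903488*14.983324) = -0.2741

r = -0.2741


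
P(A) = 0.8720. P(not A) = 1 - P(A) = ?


P(not A) = 1 - 0.8720 = 0.1280

P(not A) = 0.1280


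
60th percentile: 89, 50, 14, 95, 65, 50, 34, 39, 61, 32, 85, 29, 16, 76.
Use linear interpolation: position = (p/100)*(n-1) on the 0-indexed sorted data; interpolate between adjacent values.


Sorted: 14, 16, 29, 32, 34, 39, 50, 50, 61, 65, 76, 85, 89, 95
n = 14
Index = 60/100 * 13 = 7.8000
Lower = data[7] = 50, Upper = data[8] = 61
P60 = 50 + 0.8000*(11) = 58.8000

P60 = 58.8000


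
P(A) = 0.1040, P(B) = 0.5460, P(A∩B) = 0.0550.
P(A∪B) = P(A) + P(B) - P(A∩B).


P(A∪B) = 0.1040 + 0.5460 - 0.0550
= 0.6500 - 0.0550
= 0.5950

P(A∪B) = 0.5950


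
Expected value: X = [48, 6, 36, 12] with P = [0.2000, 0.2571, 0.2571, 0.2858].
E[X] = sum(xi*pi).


E[X] = 48*0.2000 + 6*0.2571 + 36*0.2571 + 12*0.2858
= 9.6000 + 1.5426 + 9.2556 + 3.4296
= 23.8278

E[X] = 23.8278


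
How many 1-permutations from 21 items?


P(21,1) = 21!/20!
= 51090942171709440000/2432902008176640000
= 21

P(21,1) = 21


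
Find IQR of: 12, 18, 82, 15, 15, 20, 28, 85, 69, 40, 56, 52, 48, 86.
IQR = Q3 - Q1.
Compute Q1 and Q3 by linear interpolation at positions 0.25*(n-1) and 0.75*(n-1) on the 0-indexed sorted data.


Sorted: 12, 15, 15, 18, 20, 28, 40, 48, 52, 56, 69, 82, 85, 86
Q1 (25th %ile) = 18.5000
Q3 (75th %ile) = 65.7500
IQR = 65.7500 - 18.5000 = 47.2500

IQR = 47.2500


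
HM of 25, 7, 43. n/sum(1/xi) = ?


Sum of reciprocals = 1/25 + 1/7 + 1/43 = 0.206113
HM = 3/0.206113 = 14.5551

HM = 14.5551


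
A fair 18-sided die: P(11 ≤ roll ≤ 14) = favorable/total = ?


Favorable outcomes (11 ≤ roll ≤ 14): 4
Total outcomes = 18
P = 4/18 = 0.2222

P = 0.2222


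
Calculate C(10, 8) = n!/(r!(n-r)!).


C(10,8) = 10!/(8! × 2!)
= 3628800/(40320 × 2)
= 45

C(10,8) = 45


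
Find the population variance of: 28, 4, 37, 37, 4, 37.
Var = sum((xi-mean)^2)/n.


Mean = 24.5000
Squared deviations: 12.2500, 420.2500, 156.2500, 156.2500, 420.2500, 156.2500
Sum = 1321.5000
Variance = 1321.5000/6 = 220.2500

Variance = 220.2500


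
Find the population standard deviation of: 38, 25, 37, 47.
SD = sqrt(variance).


Mean = 36.7500
Variance = 61.1875
SD = sqrt(61.1875) = 7.8222

SD = 7.8222


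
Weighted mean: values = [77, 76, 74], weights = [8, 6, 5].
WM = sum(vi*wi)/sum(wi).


Numerator = 77*8 + 76*6 + 74*5 = 1442
Denominator = 8 + 6 + 5 = 19
WM = 1442/19 = 75.8947

WM = 75.8947


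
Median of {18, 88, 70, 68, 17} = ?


Sorted: 17, 18, 68, 70, 88
n = 5 (odd)
Middle value = 68

Median = 68


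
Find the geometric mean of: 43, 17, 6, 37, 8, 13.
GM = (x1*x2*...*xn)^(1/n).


Product = 43 × 17 × 6 × 37 × 8 × 13 = 16877328
GM = 16877328^(1/6) = 16.0159

GM = 16.0159


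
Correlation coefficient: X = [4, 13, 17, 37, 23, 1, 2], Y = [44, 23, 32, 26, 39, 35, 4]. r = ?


Mean X = 13.8571, Mean Y = 29.0000
SD X = 12.147058, SD Y = 12.188988
Cov = 15.428571
r = 15.428571/(12.147058*12.188988) = 0.1042

r = 0.1042


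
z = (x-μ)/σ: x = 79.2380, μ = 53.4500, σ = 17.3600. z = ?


z = (79.2380 - 53.4500)/17.3600
= 25.7880/17.3600
= 1.4855

z = 1.4855


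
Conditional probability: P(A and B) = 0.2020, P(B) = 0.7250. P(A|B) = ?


P(A|B) = 0.2020/0.7250 = 0.2786

P(A|B) = 0.2786


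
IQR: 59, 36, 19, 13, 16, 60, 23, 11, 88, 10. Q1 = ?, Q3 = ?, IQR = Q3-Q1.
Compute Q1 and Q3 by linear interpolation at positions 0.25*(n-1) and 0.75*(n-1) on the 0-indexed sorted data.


Sorted: 10, 11, 13, 16, 19, 23, 36, 59, 60, 88
Q1 (25th %ile) = 13.7500
Q3 (75th %ile) = 53.2500
IQR = 53.2500 - 13.7500 = 39.5000

IQR = 39.5000


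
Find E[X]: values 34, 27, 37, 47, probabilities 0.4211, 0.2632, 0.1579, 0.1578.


E[X] = 34*0.4211 + 27*0.2632 + 37*0.1579 + 47*0.1578
= 14.3174 + 7.1064 + 5.8423 + 7.4166
= 34.6827

E[X] = 34.6827


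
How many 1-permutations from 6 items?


P(6,1) = 6!/5!
= 720/120
= 6

P(6,1) = 6


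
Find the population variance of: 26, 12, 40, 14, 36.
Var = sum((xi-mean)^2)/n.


Mean = 25.6000
Squared deviations: 0.1600, 184.9600, 207.3600, 134.5600, 108.1600
Sum = 635.2000
Variance = 635.2000/5 = 127.0400

Variance = 127.0400


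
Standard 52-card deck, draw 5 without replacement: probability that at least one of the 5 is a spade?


P(at least one) = 1 - P(none)
P(none) = (39/52) × (38/51) × (37/50) × (36/49) × (35/48) = 0.221534
P(at least one) = 1 - 0.221534 = 0.7785

P = 0.7785


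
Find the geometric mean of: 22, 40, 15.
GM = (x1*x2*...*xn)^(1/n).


Product = 22 × 40 × 15 = 13200
GM = 13200^(1/3) = 23.6333

GM = 23.6333


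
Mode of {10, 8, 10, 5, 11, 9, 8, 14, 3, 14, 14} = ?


Frequencies: 3:1, 5:1, 8:2, 9:1, 10:2, 11:1, 14:3
Max frequency = 3
Mode = 14

Mode = 14


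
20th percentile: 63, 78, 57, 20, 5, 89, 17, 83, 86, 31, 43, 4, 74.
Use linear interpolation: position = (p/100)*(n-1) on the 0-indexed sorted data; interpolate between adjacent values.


Sorted: 4, 5, 17, 20, 31, 43, 57, 63, 74, 78, 83, 86, 89
n = 13
Index = 20/100 * 12 = 2.4000
Lower = data[2] = 17, Upper = data[3] = 20
P20 = 17 + 0.4000*(3) = 18.2000

P20 = 18.2000


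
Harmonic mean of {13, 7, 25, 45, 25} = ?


Sum of reciprocals = 1/13 + 1/7 + 1/25 + 1/45 + 1/25 = 0.322002
HM = 5/0.322002 = 15.5278

HM = 15.5278


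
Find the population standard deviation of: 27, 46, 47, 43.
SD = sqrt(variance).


Mean = 40.7500
Variance = 65.1875
SD = sqrt(65.1875) = 8.0739

SD = 8.0739


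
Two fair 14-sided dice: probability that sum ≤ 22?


Total outcomes = 14×14 = 196
Favorable (sum ≤ 22): 175
P = 175/196 = 0.8929

P = 0.8929


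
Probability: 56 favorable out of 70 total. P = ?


P = 56/70 = 0.8000

P = 0.8000


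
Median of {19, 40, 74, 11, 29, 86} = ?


Sorted: 11, 19, 29, 40, 74, 86
n = 6 (even)
Middle values: 29 and 40
Median = (29+40)/2 = 34.5000

Median = 34.5000


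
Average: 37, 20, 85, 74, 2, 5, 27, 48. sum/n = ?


Sum = 37 + 20 + 85 + 74 + 2 + 5 + 27 + 48 = 298
n = 8
Mean = 298/8 = 37.2500

Mean = 37.2500


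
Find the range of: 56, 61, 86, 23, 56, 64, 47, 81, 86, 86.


Max = 86, Min = 23
Range = 86 - 23 = 63

Range = 63


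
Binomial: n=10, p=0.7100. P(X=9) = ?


C(10,9) = 10
p^9 = 0.045849
(1-p)^1 = 0.290000
P = 10 * 0.045849 * 0.290000 = 0.1330

P(X=9) = 0.1330


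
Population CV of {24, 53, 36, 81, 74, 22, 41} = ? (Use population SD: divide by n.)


Mean = 47.2857
SD = 21.4856
CV = (21.4856/47.2857)*100 = 45.4379%

CV = 45.4379%


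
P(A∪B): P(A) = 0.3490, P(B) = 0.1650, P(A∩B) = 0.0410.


P(A∪B) = 0.3490 + 0.1650 - 0.0410
= 0.5140 - 0.0410
= 0.4730

P(A∪B) = 0.4730


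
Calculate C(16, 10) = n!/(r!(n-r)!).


C(16,10) = 16!/(10! × 6!)
= 20922789888000/(3628800 × 720)
= 8008

C(16,10) = 8008


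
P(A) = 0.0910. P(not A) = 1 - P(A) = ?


P(not A) = 1 - 0.0910 = 0.9090

P(not A) = 0.9090


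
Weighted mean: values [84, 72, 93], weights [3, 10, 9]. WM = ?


Numerator = 84*3 + 72*10 + 93*9 = 1809
Denominator = 3 + 10 + 9 = 22
WM = 1809/22 = 82.2273

WM = 82.2273


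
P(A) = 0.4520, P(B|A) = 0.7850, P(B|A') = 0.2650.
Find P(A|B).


P(B) = P(B|A)*P(A) + P(B|A')*P(A')
= 0.7850*0.4520 + 0.2650*0.5480
= 0.354820 + 0.145220 = 0.500040
P(A|B) = 0.354820/0.500040 = 0.7096

P(A|B) = 0.7096


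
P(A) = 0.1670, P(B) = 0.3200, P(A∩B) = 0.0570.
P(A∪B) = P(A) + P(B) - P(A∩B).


P(A∪B) = 0.1670 + 0.3200 - 0.0570
= 0.4870 - 0.0570
= 0.4300

P(A∪B) = 0.4300


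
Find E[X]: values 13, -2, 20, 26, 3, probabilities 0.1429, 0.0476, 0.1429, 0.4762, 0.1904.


E[X] = 13*0.1429 - 2*0.0476 + 20*0.1429 + 26*0.4762 + 3*0.1904
= 1.8577 - 0.0952 + 2.8580 + 12.3812 + 0.5712
= 17.5729

E[X] = 17.5729


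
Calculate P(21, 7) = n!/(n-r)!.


P(21,7) = 21!/14!
= 51090942171709440000/87178291200
= 586051200

P(21,7) = 586051200


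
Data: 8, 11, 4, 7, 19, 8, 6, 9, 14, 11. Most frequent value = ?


Frequencies: 4:1, 6:1, 7:1, 8:2, 9:1, 11:2, 14:1, 19:1
Max frequency = 2
Mode = 8, 11

Mode = 8, 11


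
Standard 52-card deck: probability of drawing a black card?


26 black cards in 52 cards
P = 26/52 = 0.5000

P = 0.5000


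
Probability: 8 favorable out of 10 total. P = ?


P = 8/10 = 0.8000

P = 0.8000


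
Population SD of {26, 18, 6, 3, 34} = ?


Mean = 17.4000
Variance = 137.4400
SD = sqrt(137.4400) = 11.7235

SD = 11.7235


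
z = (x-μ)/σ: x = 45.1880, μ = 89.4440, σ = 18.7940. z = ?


z = (45.1880 - 89.4440)/18.7940
= -44.2560/18.7940
= -2.3548

z = -2.3548


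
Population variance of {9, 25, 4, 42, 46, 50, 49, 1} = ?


Mean = 28.2500
Squared deviations: 370.5625, 10.5625, 588.0625, 189.0625, 315.0625, 473.0625, 430.5625, 742.5625
Sum = 3119.5000
Variance = 3119.5000/8 = 389.9375

Variance = 389.9375


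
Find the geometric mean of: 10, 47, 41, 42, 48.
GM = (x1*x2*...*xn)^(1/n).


Product = 10 × 47 × 41 × 42 × 48 = 38848320
GM = 38848320^(1/5) = 32.9514

GM = 32.9514


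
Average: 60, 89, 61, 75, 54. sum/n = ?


Sum = 60 + 89 + 61 + 75 + 54 = 339
n = 5
Mean = 339/5 = 67.8000

Mean = 67.8000


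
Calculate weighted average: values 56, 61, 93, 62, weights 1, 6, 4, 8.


Numerator = 56*1 + 61*6 + 93*4 + 62*8 = 1290
Denominator = 1 + 6 + 4 + 8 = 19
WM = 1290/19 = 67.8947

WM = 67.8947


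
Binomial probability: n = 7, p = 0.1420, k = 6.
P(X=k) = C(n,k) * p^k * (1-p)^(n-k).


C(7,6) = 7
p^6 = 8.198418e-06
(1-p)^1 = 0.858000
P = 7 * 8.198418e-06 * 0.858000 = 4.9240e-05

P(X=6) = 4.9240e-05


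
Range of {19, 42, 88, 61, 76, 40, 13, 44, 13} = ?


Max = 88, Min = 13
Range = 88 - 13 = 75

Range = 75


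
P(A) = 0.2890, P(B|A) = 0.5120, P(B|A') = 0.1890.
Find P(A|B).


P(B) = P(B|A)*P(A) + P(B|A')*P(A')
= 0.5120*0.2890 + 0.1890*0.7110
= 0.147968 + 0.134379 = 0.282347
P(A|B) = 0.147968/0.282347 = 0.5241

P(A|B) = 0.5241


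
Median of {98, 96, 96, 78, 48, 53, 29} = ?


Sorted: 29, 48, 53, 78, 96, 96, 98
n = 7 (odd)
Middle value = 78

Median = 78


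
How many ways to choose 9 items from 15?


C(15,9) = 15!/(9! × 6!)
= 1307674368000/(362880 × 720)
= 5005

C(15,9) = 5005


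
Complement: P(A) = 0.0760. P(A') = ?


P(not A) = 1 - 0.0760 = 0.9240

P(not A) = 0.9240


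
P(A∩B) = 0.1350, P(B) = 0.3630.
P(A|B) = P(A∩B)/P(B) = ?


P(A|B) = 0.1350/0.3630 = 0.3719

P(A|B) = 0.3719


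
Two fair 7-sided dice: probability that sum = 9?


Total outcomes = 7×7 = 49
Favorable (sum = 9): 6
P = 6/49 = 0.1224

P = 0.1224


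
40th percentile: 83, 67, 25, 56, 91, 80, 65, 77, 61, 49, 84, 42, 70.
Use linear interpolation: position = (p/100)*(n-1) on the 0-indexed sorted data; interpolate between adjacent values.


Sorted: 25, 42, 49, 56, 61, 65, 67, 70, 77, 80, 83, 84, 91
n = 13
Index = 40/100 * 12 = 4.8000
Lower = data[4] = 61, Upper = data[5] = 65
P40 = 61 + 0.8000*(4) = 64.2000

P40 = 64.2000


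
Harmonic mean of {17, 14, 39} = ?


Sum of reciprocals = 1/17 + 1/14 + 1/39 = 0.155893
HM = 3/0.155893 = 19.2440

HM = 19.2440


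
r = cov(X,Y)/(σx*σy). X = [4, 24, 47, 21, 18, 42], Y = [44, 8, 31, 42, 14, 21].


Mean X = 26.0000, Mean Y = 26.6667
SD X = 14.571662, SD Y = 13.511312
Cov = -53.166667
r = -53.166667/(14.571662*13.511312) = -0.2700

r = -0.2700


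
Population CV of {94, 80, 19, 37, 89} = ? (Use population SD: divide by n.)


Mean = 63.8000
SD = 30.1158
CV = (30.1158/63.8000)*100 = 47.2034%

CV = 47.2034%


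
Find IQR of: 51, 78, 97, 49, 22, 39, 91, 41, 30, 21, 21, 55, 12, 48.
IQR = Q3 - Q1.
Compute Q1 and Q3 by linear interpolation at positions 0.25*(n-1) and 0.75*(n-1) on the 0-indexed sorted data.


Sorted: 12, 21, 21, 22, 30, 39, 41, 48, 49, 51, 55, 78, 91, 97
Q1 (25th %ile) = 24.0000
Q3 (75th %ile) = 54.0000
IQR = 54.0000 - 24.0000 = 30.0000

IQR = 30.0000


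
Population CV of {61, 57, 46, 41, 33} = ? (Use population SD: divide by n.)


Mean = 47.6000
SD = 10.2684
CV = (10.2684/47.6000)*100 = 21.5723%

CV = 21.5723%


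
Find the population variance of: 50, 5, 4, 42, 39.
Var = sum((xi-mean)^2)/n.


Mean = 28.0000
Squared deviations: 484.0000, 529.0000, 576.0000, 196.0000, 121.0000
Sum = 1906.0000
Variance = 1906.0000/5 = 381.2000

Variance = 381.2000


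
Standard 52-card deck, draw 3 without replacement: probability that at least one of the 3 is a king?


P(at least one) = 1 - P(none)
P(none) = (48/52) × (47/51) × (46/50) = 0.782624
P(at least one) = 1 - 0.782624 = 0.2174

P = 0.2174


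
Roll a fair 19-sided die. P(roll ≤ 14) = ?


Favorable outcomes (roll ≤ 14): 14
Total outcomes = 19
P = 14/19 = 0.7368

P = 0.7368


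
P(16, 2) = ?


P(16,2) = 16!/14!
= 20922789888000/87178291200
= 240

P(16,2) = 240


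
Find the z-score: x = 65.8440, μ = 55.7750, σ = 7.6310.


z = (65.8440 - 55.7750)/7.6310
= 10.0690/7.6310
= 1.3195

z = 1.3195


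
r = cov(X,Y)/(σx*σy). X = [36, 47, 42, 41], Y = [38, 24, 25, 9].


Mean X = 41.5000, Mean Y = 24.0000
SD X = 3.905125, SD Y = 10.271319
Cov = -17.250000
r = -17.250000/(3.905125*10.271319) = -0.4301

r = -0.4301


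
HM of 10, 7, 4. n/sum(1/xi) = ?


Sum of reciprocals = 1/10 + 1/7 + 1/4 = 0.492857
HM = 3/0.492857 = 6.0870

HM = 6.0870


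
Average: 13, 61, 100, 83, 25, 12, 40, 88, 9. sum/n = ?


Sum = 13 + 61 + 100 + 83 + 25 + 12 + 40 + 88 + 9 = 431
n = 9
Mean = 431/9 = 47.8889

Mean = 47.8889


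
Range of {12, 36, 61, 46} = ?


Max = 61, Min = 12
Range = 61 - 12 = 49

Range = 49


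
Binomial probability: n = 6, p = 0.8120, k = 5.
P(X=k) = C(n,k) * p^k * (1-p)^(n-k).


C(6,5) = 6
p^5 = 0.353004
(1-p)^1 = 0.188000
P = 6 * 0.353004 * 0.188000 = 0.3982

P(X=5) = 0.3982


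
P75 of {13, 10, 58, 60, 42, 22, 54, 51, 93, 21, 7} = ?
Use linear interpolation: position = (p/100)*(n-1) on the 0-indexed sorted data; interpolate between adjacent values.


Sorted: 7, 10, 13, 21, 22, 42, 51, 54, 58, 60, 93
n = 11
Index = 75/100 * 10 = 7.5000
Lower = data[7] = 54, Upper = data[8] = 58
P75 = 54 + 0.5000*(4) = 56.0000

P75 = 56.0000


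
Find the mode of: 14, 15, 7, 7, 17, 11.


Frequencies: 7:2, 11:1, 14:1, 15:1, 17:1
Max frequency = 2
Mode = 7

Mode = 7


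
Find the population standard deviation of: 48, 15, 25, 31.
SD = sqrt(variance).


Mean = 29.7500
Variance = 143.6875
SD = sqrt(143.6875) = 11.9870

SD = 11.9870


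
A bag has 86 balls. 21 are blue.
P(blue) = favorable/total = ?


P = 21/86 = 0.2442

P = 0.2442


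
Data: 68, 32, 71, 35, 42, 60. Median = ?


Sorted: 32, 35, 42, 60, 68, 71
n = 6 (even)
Middle values: 42 and 60
Median = (42+60)/2 = 51.0000

Median = 51.0000


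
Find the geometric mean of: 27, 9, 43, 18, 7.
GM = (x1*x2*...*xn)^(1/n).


Product = 27 × 9 × 43 × 18 × 7 = 1316574
GM = 1316574^(1/5) = 16.7452

GM = 16.7452


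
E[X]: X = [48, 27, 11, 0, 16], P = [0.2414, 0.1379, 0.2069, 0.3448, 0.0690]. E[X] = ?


E[X] = 48*0.2414 + 27*0.1379 + 11*0.2069 + 0*0.3448 + 16*0.0690
= 11.5872 + 3.7233 + 2.2759 + 0 + 1.1040
= 18.6904

E[X] = 18.6904


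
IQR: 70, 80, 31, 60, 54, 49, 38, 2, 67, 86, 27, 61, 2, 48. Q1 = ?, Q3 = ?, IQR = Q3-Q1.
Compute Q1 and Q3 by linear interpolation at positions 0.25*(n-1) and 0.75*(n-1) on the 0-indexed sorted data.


Sorted: 2, 2, 27, 31, 38, 48, 49, 54, 60, 61, 67, 70, 80, 86
Q1 (25th %ile) = 32.7500
Q3 (75th %ile) = 65.5000
IQR = 65.5000 - 32.7500 = 32.7500

IQR = 32.7500


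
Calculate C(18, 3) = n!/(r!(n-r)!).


C(18,3) = 18!/(3! × 15!)
= 6402373705728000/(6 × 1307674368000)
= 816

C(18,3) = 816


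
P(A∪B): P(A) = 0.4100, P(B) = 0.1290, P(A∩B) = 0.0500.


P(A∪B) = 0.4100 + 0.1290 - 0.0500
= 0.5390 - 0.0500
= 0.4890

P(A∪B) = 0.4890


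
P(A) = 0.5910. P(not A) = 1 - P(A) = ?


P(not A) = 1 - 0.5910 = 0.4090

P(not A) = 0.4090


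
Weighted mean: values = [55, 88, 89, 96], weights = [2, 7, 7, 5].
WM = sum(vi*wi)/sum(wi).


Numerator = 55*2 + 88*7 + 89*7 + 96*5 = 1829
Denominator = 2 + 7 + 7 + 5 = 21
WM = 1829/21 = 87.0952

WM = 87.0952


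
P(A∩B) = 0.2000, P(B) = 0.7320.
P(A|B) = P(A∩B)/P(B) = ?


P(A|B) = 0.2000/0.7320 = 0.2732

P(A|B) = 0.2732


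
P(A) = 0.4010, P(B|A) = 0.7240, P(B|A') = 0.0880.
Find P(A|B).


P(B) = P(B|A)*P(A) + P(B|A')*P(A')
= 0.7240*0.4010 + 0.0880*0.5990
= 0.290324 + 0.052712 = 0.343036
P(A|B) = 0.290324/0.343036 = 0.8463

P(A|B) = 0.8463


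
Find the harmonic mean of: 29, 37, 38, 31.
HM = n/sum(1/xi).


Sum of reciprocals = 1/29 + 1/37 + 1/38 + 1/31 = 0.120084
HM = 4/0.120084 = 33.3101

HM = 33.3101


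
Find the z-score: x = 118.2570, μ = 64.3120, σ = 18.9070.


z = (118.2570 - 64.3120)/18.9070
= 53.9450/18.9070
= 2.8532

z = 2.8532


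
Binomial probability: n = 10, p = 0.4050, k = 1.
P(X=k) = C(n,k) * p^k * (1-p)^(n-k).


C(10,1) = 10
p^1 = 0.405000
(1-p)^9 = 0.009347
P = 10 * 0.405000 * 0.009347 = 0.0379

P(X=1) = 0.0379


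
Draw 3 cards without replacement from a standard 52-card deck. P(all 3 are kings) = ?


P(all kings) = (4/52) × (3/51) × (2/50)
= 0.0002

P = 0.0002


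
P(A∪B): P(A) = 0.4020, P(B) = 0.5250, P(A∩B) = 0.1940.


P(A∪B) = 0.4020 + 0.5250 - 0.1940
= 0.9270 - 0.1940
= 0.7330

P(A∪B) = 0.7330


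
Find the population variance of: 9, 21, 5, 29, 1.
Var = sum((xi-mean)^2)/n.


Mean = 13.0000
Squared deviations: 16.0000, 64.0000, 64.0000, 256.0000, 144.0000
Sum = 544.0000
Variance = 544.0000/5 = 108.8000

Variance = 108.8000


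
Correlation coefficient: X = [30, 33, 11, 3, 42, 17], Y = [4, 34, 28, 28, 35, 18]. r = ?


Mean X = 22.6667, Mean Y = 24.5000
SD X = 13.474255, SD Y = 10.704360
Cov = 13.000000
r = 13.000000/(13.474255*10.704360) = 0.0901

r = 0.0901


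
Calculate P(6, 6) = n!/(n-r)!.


P(6,6) = 6!/0!
= 720/1
= 720

P(6,6) = 720


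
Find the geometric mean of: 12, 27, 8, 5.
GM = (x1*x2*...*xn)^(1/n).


Product = 12 × 27 × 8 × 5 = 12960
GM = 12960^(1/4) = 10.6697

GM = 10.6697


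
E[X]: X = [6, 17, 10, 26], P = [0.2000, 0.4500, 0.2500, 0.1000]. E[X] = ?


E[X] = 6*0.2000 + 17*0.4500 + 10*0.2500 + 26*0.1000
= 1.2000 + 7.6500 + 2.5000 + 2.6000
= 13.9500

E[X] = 13.9500


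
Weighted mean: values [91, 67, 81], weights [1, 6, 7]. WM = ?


Numerator = 91*1 + 67*6 + 81*7 = 1060
Denominator = 1 + 6 + 7 = 14
WM = 1060/14 = 75.7143

WM = 75.7143


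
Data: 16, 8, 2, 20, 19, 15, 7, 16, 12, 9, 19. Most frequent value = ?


Frequencies: 2:1, 7:1, 8:1, 9:1, 12:1, 15:1, 16:2, 19:2, 20:1
Max frequency = 2
Mode = 16, 19

Mode = 16, 19


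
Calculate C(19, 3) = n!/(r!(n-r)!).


C(19,3) = 19!/(3! × 16!)
= 121645100408832000/(6 × 20922789888000)
= 969

C(19,3) = 969


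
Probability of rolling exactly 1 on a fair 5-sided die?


Favorable outcomes (roll = 1): 1
Total outcomes = 5
P = 1/5 = 0.2000

P = 0.2000


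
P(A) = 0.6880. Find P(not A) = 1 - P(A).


P(not A) = 1 - 0.6880 = 0.3120

P(not A) = 0.3120


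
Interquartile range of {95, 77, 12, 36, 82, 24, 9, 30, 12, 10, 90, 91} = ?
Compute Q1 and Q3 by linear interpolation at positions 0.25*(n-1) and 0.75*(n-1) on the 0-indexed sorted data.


Sorted: 9, 10, 12, 12, 24, 30, 36, 77, 82, 90, 91, 95
Q1 (25th %ile) = 12.0000
Q3 (75th %ile) = 84.0000
IQR = 84.0000 - 12.0000 = 72.0000

IQR = 72.0000


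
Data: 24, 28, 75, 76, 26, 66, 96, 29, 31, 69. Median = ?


Sorted: 24, 26, 28, 29, 31, 66, 69, 75, 76, 96
n = 10 (even)
Middle values: 31 and 66
Median = (31+66)/2 = 48.5000

Median = 48.5000


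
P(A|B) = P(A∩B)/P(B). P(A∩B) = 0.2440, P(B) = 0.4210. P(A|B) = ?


P(A|B) = 0.2440/0.4210 = 0.5796

P(A|B) = 0.5796


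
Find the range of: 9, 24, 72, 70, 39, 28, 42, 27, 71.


Max = 72, Min = 9
Range = 72 - 9 = 63

Range = 63


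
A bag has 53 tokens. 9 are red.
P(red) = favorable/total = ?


P = 9/53 = 0.1698

P = 0.1698


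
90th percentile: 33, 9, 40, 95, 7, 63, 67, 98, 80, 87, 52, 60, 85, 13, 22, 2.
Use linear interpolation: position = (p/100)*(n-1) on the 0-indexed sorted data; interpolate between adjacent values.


Sorted: 2, 7, 9, 13, 22, 33, 40, 52, 60, 63, 67, 80, 85, 87, 95, 98
n = 16
Index = 90/100 * 15 = 13.5000
Lower = data[13] = 87, Upper = data[14] = 95
P90 = 87 + 0.5000*(8) = 91.0000

P90 = 91.0000


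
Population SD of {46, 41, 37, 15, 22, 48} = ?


Mean = 34.8333
Variance = 149.8056
SD = sqrt(149.8056) = 12.2395

SD = 12.2395


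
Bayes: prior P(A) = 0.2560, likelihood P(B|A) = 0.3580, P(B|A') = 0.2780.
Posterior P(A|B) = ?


P(B) = P(B|A)*P(A) + P(B|A')*P(A')
= 0.3580*0.2560 + 0.2780*0.7440
= 0.091648 + 0.206832 = 0.298480
P(A|B) = 0.091648/0.298480 = 0.3070

P(A|B) = 0.3070


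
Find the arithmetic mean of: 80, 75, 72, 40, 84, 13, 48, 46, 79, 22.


Sum = 80 + 75 + 72 + 40 + 84 + 13 + 48 + 46 + 79 + 22 = 559
n = 10
Mean = 559/10 = 55.9000

Mean = 55.9000


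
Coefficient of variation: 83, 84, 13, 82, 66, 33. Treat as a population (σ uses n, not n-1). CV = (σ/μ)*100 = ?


Mean = 60.1667
SD = 27.5767
CV = (27.5767/60.1667)*100 = 45.8338%

CV = 45.8338%


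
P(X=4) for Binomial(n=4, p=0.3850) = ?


C(4,4) = 1
p^4 = 0.021971
(1-p)^0 = 1.000000
P = 1 * 0.021971 * 1.000000 = 0.0220

P(X=4) = 0.0220


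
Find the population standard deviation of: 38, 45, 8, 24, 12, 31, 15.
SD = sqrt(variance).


Mean = 24.7143
Variance = 166.2041
SD = sqrt(166.2041) = 12.8920

SD = 12.8920


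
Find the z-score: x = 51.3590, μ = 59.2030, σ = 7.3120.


z = (51.3590 - 59.2030)/7.3120
= -7.8440/7.3120
= -1.0728

z = -1.0728


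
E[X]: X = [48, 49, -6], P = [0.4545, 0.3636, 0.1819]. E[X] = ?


E[X] = 48*0.4545 + 49*0.3636 - 6*0.1819
= 21.8160 + 17.8164 - 1.0914
= 38.5410

E[X] = 38.5410


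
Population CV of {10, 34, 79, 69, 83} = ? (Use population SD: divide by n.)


Mean = 55.0000
SD = 28.3619
CV = (28.3619/55.0000)*100 = 51.5672%

CV = 51.5672%


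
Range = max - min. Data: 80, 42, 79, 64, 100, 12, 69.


Max = 100, Min = 12
Range = 100 - 12 = 88

Range = 88


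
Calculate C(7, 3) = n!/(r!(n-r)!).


C(7,3) = 7!/(3! × 4!)
= 5040/(6 × 24)
= 35

C(7,3) = 35


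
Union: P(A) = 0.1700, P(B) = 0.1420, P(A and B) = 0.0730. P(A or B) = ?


P(A∪B) = 0.1700 + 0.1420 - 0.0730
= 0.3120 - 0.0730
= 0.2390

P(A∪B) = 0.2390


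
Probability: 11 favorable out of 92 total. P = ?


P = 11/92 = 0.1196

P = 0.1196


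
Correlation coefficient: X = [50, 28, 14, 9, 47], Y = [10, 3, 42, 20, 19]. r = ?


Mean X = 29.6000, Mean Y = 18.8000
SD X = 16.668533, SD Y = 13.166624
Cov = -107.480000
r = -107.480000/(16.668533*13.166624) = -0.4897

r = -0.4897


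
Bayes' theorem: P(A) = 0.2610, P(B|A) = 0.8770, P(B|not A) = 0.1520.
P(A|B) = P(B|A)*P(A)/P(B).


P(B) = P(B|A)*P(A) + P(B|A')*P(A')
= 0.8770*0.2610 + 0.1520*0.7390
= 0.228897 + 0.112328 = 0.341225
P(A|B) = 0.228897/0.341225 = 0.6708

P(A|B) = 0.6708


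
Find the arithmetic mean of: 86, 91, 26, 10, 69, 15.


Sum = 86 + 91 + 26 + 10 + 69 + 15 = 297
n = 6
Mean = 297/6 = 49.5000

Mean = 49.5000


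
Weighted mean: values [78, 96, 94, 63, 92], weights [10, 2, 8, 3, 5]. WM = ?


Numerator = 78*10 + 96*2 + 94*8 + 63*3 + 92*5 = 2373
Denominator = 10 + 2 + 8 + 3 + 5 = 28
WM = 2373/28 = 84.7500

WM = 84.7500


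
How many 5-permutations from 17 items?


P(17,5) = 17!/12!
= 355687428096000/479001600
= 742560

P(17,5) = 742560


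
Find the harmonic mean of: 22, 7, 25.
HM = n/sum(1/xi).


Sum of reciprocals = 1/22 + 1/7 + 1/25 = 0.228312
HM = 3/0.228312 = 13.1399

HM = 13.1399


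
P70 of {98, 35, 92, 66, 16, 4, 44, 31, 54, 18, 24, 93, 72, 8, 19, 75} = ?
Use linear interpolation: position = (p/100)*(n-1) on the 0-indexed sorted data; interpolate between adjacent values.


Sorted: 4, 8, 16, 18, 19, 24, 31, 35, 44, 54, 66, 72, 75, 92, 93, 98
n = 16
Index = 70/100 * 15 = 10.5000
Lower = data[10] = 66, Upper = data[11] = 72
P70 = 66 + 0.5000*(6) = 69.0000

P70 = 69.0000


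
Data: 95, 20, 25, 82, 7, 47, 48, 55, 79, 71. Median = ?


Sorted: 7, 20, 25, 47, 48, 55, 71, 79, 82, 95
n = 10 (even)
Middle values: 48 and 55
Median = (48+55)/2 = 51.5000

Median = 51.5000
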